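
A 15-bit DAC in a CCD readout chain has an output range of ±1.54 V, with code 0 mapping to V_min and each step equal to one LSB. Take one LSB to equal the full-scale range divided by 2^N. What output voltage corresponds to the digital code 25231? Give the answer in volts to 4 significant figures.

0.8316 V

Span: 1.54 V − (-1.54 V) = 3.08 V. LSB = 3.08 V / 2^15.
V_out = V_min + code × LSB = -1.54 V + 25231 × 3.08 V / 32768
      = -1.54 V + 2.37157 V = 0.831566 V.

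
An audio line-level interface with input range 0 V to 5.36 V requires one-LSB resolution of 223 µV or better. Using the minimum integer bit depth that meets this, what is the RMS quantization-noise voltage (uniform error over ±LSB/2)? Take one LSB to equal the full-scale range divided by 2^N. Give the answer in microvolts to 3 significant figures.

Range is 5.36 V.
Need 2^N ≥ 5.36 V / 223 µV = 24040 → N_min = 15.
One LSB is 5.36 V / 32768 = 163.57 µV.
RMS noise = LSB/√12 = 47.2 µV.

47.2 µV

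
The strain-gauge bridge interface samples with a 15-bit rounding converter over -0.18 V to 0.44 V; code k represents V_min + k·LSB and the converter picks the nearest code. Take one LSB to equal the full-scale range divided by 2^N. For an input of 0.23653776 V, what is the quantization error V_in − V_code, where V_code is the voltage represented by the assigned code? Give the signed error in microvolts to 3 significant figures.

−5.82 µV

Range = 0.44 − (-0.18) = 0.62 V. LSB = 0.62 V / 2^15 ≈ 18.92 µV.
(0.23653776 − (-0.18)) / LSB = 0.41653776 × 32768/0.62 = 22014.6925. Nearest integer: k = 22015.
V_code = V_min + k × range/2^15 = -0.18 + 22015 × 0.62/32768 = 0.23654357910 V.
V_in − V_code = 0.23653776 − (0.23654357910) = −5.82 µV.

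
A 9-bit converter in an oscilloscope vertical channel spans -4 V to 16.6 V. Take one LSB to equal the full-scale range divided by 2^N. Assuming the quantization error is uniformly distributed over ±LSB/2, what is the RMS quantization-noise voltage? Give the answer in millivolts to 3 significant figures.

11.6 mV

Full-scale range = 16.6 V − (-4 V) = 20.6 V.
LSB = 20.6 V ÷ 2^9 = 20.6/512 V = 40.234 mV.
For a uniform distribution on [−LSB/2, +LSB/2], V_rms = LSB/√12 = 40.234 mV/3.4641 = 11.6 mV.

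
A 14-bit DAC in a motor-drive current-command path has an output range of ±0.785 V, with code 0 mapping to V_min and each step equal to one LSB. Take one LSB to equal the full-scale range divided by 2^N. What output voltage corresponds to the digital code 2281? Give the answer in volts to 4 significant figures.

Full-scale range = 0.785 V − (-0.785 V) = 1.57 V. LSB = 1.57 V / 2^14.
Output = V_min + (2281/16384) × range = -0.785 + 0.139221 × 1.57 V
      = -0.785 V + 0.218577 V = -0.566423 V.

-0.5664 V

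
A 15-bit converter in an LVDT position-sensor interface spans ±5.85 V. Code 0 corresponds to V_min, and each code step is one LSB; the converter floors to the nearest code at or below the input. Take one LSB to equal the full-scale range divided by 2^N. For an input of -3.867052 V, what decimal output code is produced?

5553

Span: 5.85 V − (-5.85 V) = 11.7 V. LSB = 11.7 V / 2^15 ≈ 357.1 µV.
(V_in − V_min) × 2^15/range = (-3.867052 − (-5.85)) × 32768/11.7 = 5553.610.
Floor → code = 5553.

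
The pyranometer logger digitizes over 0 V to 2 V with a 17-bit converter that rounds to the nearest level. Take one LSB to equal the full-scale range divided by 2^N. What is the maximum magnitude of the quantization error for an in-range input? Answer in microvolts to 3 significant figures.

7.63 µV

Range is 2 V.
LSB = 2 V / 2^17 = 15.259 µV.
Worst-case error for round-to-nearest is half an LSB: 7.63 µV.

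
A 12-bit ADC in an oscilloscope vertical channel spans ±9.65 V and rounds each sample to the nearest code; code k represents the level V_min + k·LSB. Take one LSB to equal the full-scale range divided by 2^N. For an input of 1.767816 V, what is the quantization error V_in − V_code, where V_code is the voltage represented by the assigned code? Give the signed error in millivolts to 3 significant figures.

+0.848 mV

Full-scale range = 9.65 V − (-9.65 V) = 19.3 V. LSB = 19.3 V / 2^12 ≈ 4.712 mV.
(V_in − V_min)/LSB = (1.767816 − (-9.65)) × 4096/19.3 = 2423.1800 → nearest code k = 2423.
V_code = -9.65 + (2423/4096) × 19.3 = 1.766967773 V.
V_in − V_code = 1.767816 − (1.766967773) = +0.848 mV.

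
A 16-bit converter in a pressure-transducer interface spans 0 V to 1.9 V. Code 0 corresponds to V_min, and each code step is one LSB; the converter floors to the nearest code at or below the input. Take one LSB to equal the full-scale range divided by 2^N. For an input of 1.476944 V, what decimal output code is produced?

50943

Range is 1.9 V. LSB = 1.9 V / 2^16 ≈ 28.99 µV.
V_in − V_min = 1.476944 − (0) = 1.476944 V.
Divide by LSB: 1.476944 × 65536/1.9 = 50943.6853.
Truncating gives code 50943.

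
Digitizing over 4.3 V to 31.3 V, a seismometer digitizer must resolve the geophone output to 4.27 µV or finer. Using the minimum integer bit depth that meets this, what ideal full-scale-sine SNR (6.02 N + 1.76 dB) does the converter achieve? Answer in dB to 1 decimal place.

The full-scale span is 31.3 − (4.3) = 27 V.
Required number of levels: 27/4.27 µV = 6.3232e6; smallest N with 2^N ≥ that is 23.
SNR = 6.02 × 23 + 1.76 = 140.22 dB.

140.2 dB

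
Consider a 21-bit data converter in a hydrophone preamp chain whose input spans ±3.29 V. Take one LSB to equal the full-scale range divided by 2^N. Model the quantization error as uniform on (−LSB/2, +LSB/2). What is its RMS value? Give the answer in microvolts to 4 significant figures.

0.9057 µV

Range = 3.29 − (-3.29) = 6.58 V.
LSB = 6.58 V ÷ 2^21 = 6.58/2097152 V = 3.13759 µV.
For a uniform distribution on [−LSB/2, +LSB/2], V_rms = LSB/√12 = 3.13759 µV/3.4641 = 0.9057 µV.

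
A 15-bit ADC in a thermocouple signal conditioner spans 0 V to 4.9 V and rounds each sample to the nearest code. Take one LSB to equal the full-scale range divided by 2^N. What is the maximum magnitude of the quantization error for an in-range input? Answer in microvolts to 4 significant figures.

74.77 µV

Range is 4.9 V.
LSB = 4.9 V ÷ 2^15 = 4.9/32768 V = 149.536 µV.
A rounding quantizer has |error| ≤ LSB/2 = 74.77 µV.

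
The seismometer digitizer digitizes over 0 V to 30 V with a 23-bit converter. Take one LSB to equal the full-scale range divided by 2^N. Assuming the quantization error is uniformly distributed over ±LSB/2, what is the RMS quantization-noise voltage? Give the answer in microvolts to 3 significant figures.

1.03 µV

Span = 30 V.
Step size = 30/8388608 V = 3.5763 µV.
For a uniform distribution on [−LSB/2, +LSB/2], V_rms = LSB/√12 = 3.5763 µV/3.4641 = 1.03 µV.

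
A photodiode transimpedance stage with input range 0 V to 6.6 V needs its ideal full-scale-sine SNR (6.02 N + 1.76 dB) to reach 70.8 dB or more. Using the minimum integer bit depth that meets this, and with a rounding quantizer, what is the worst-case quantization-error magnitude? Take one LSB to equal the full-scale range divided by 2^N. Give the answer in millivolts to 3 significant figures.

0.806 mV

V_FS = 6.6 V.
6.02 N + 1.76 ≥ 70.8 gives N ≥ 11.468, so the minimum integer is 12.
LSB = 6.6 V / 2^12 = 1.6113 mV.
Max error for round-to-nearest is LSB/2 = 0.806 mV.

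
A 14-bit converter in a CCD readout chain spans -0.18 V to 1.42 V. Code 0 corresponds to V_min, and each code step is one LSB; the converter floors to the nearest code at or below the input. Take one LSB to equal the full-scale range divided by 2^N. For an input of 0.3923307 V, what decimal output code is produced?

Range = 1.42 − (-0.18) = 1.6 V. LSB = 1.6 V / 2^14 ≈ 97.66 µV.
(V_in − V_min) × 2^14/range = (0.3923307 − (-0.18)) × 16384/1.6 = 5860.666.
Floor → code = 5860.

5860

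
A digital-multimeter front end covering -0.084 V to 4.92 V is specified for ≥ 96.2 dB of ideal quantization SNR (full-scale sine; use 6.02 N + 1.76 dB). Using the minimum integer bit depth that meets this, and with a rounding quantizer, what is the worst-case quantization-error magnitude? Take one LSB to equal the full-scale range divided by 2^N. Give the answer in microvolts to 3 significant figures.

Span: 4.92 V − (-0.084 V) = 5.004 V.
N ≥ (96.2 − 1.76)/6.02 = 15.688 → N_min = 16.
Step size = 5.004/65536 V = 76.355 µV.
Max error for round-to-nearest is LSB/2 = 38.2 µV.

38.2 µV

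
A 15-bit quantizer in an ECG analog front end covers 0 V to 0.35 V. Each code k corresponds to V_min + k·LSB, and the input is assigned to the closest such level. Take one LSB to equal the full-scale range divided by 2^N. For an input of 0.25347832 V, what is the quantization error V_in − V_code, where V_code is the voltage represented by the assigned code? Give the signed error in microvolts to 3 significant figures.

+3.89 µV

V_FS = 0.35 V. LSB = 0.35 V / 2^15 ≈ 10.68 µV.
Position in LSBs: (0.25347832 − (0)) × 32768/0.35 = 23731.3645; rounding gives k = 23731.
Reconstructed level: 0 + 23731 × 0.35/32768 V = 0.25347442627 V.
e = 0.25347832 − (0.25347442627) = +3.89 µV.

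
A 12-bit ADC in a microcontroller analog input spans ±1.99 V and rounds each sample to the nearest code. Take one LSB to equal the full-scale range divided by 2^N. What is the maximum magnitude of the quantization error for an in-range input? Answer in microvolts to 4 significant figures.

Span: 1.99 V − (-1.99 V) = 3.98 V.
LSB = 3.98 V ÷ 2^12 = 3.98/4096 V = 0.971680 mV.
A rounding quantizer has |error| ≤ LSB/2 = 485.8 µV.

485.8 µV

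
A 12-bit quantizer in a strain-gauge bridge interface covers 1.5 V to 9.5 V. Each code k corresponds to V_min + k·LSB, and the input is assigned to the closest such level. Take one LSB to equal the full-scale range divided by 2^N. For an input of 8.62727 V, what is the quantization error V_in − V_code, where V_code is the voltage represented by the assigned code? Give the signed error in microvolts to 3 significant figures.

Span: 9.5 V − (1.5 V) = 8 V. LSB = 8 V / 2^12 ≈ 1.953 mV.
(8.62727 − (1.5)) / LSB = 7.12727 × 4096/8 = 3649.1622. Nearest integer: k = 3649.
V_code = V_min + k × range/2^12 = 1.5 + 3649 × 8/4096 = 8.626953125 V.
Error = V_in − V_code = 8.62727 − (8.626953125) = +317 µV.

+317 µV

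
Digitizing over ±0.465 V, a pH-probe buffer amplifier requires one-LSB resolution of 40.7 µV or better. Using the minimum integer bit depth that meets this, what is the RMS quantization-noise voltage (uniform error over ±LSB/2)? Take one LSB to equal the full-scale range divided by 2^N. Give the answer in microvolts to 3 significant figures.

Full-scale range = 0.465 V − (-0.465 V) = 0.93 V.
0.93 V / 40.7 µV = 22850. Since 2^14 = 16384 and 2^15 = 32768, N = 15.
One LSB is 0.93 V / 32768 = 28.381 µV.
σ_q = LSB/√12 = 28.381 µV/3.4641 = 8.19 µV.

8.19 µV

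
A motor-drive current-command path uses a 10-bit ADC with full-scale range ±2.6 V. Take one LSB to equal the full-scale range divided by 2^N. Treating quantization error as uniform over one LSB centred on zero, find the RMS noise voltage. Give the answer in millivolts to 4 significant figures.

Range = 2.6 − (-2.6) = 5.2 V.
One LSB is 5.2 V / 1024 = 5.07813 mV.
For a uniform distribution on [−LSB/2, +LSB/2], V_rms = LSB/√12 = 5.07813 mV/3.4641 = 1.466 mV.

1.466 mV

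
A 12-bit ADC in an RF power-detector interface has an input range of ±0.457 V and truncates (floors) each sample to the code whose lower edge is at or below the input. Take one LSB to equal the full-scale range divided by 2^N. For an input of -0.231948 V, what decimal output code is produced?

Span: 0.457 V − (-0.457 V) = 0.914 V. LSB = 0.914 V / 2^12 ≈ 223.1 µV.
code = ⌊(V_in − V_min)/LSB⌋ = ⌊(V_in − V_min) × 2^12 / range⌋
     = ⌊(-0.231948 − (-0.457)) × 4096 / 0.914⌋ = ⌊0.225052 × 4096/0.914⌋
     = ⌊1008.548⌋ = 1008.

1008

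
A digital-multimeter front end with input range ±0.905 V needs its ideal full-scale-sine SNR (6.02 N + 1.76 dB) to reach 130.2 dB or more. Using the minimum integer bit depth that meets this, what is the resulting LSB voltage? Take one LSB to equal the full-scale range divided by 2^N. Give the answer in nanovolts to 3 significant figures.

432 nV

Full-scale range = 0.905 V − (-0.905 V) = 1.81 V.
N ≥ (130.2 − 1.76)/6.02 = 21.336 → N_min = 22.
One LSB is 1.81 V / 4194304 = 432 nV.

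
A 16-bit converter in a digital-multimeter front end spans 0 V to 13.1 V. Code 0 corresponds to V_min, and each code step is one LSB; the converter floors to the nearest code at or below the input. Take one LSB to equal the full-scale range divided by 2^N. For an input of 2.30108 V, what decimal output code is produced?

11511

V_FS = 13.1 V. LSB = 13.1 V / 2^16 ≈ 199.9 µV.
(V_in − V_min) × 2^16/range = (2.30108 − (0)) × 65536/13.1 = 11511.724.
Floor → code = 11511.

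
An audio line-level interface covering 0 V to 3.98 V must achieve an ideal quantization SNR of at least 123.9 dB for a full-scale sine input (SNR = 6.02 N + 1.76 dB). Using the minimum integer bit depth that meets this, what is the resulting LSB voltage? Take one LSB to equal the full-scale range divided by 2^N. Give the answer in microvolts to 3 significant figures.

1.90 µV

Full-scale range = 3.98 V.
Required N = ⌈(123.9 − 1.76)/6.02⌉ = ⌈20.289⌉ = 21.
LSB = 3.98 V / 2^21 = 1.90 µV.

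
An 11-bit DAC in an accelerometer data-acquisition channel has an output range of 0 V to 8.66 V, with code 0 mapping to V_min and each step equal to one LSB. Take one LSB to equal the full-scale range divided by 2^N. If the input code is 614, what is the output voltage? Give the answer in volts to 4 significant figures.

2.596 V

V_FS = 8.66 V. LSB = 8.66 V / 2^11.
V_out = V_min + code × LSB = 0 V + 614 × 8.66 V / 2048
      = 0 + 2.59631 = 2.59631 V.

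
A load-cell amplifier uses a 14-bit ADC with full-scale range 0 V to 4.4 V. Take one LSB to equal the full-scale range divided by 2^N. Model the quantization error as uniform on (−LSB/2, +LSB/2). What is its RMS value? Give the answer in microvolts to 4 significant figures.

V_FS = 4.4 V.
LSB = 4.4 V ÷ 2^14 = 4.4/16384 V = 268.555 µV.
For a uniform distribution on [−LSB/2, +LSB/2], V_rms = LSB/√12 = 268.555 µV/3.4641 = 77.53 µV.

77.53 µV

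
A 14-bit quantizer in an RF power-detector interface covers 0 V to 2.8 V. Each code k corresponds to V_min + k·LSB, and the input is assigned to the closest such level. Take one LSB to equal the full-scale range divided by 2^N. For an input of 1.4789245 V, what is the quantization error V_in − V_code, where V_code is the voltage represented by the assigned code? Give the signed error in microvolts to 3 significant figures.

−30.6 µV

Full-scale range = 2.8 V. LSB = 2.8 V / 2^14 ≈ 170.9 µV.
Position in LSBs: (1.4789245 − (0)) × 16384/2.8 = 8653.8211; rounding gives k = 8654.
Reconstructed level: 0 + 8654 × 2.8/16384 V = 1.4789550781 V.
V_in − V_code = 1.4789245 − (1.4789550781) = −30.6 µV.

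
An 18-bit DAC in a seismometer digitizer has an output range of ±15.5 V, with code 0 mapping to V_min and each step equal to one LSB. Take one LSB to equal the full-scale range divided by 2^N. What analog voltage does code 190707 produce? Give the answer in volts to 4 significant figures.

Full-scale range = 15.5 V − (-15.5 V) = 31 V. LSB = 31 V / 2^18.
V_out = V_min + code × LSB = -15.5 V + 190707 × 31 V / 262144
      = -15.5 V + 22.5522 V = 7.05217 V.

7.052 V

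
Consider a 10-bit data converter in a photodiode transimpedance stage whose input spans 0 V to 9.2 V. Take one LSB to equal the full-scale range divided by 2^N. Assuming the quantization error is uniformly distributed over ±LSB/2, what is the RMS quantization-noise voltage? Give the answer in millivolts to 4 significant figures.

2.594 mV

Full-scale range = 9.2 V.
LSB = 9.2 V / 2^10 = 8.98438 mV.
σ_q = LSB/√12 = 8.98438 mV/3.4641 = 2.594 mV.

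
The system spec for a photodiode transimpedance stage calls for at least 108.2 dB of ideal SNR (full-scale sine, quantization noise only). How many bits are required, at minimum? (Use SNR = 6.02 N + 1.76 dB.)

Required N = ⌈(108.2 − 1.76)/6.02⌉ = ⌈17.681⌉ = 18.

18 bits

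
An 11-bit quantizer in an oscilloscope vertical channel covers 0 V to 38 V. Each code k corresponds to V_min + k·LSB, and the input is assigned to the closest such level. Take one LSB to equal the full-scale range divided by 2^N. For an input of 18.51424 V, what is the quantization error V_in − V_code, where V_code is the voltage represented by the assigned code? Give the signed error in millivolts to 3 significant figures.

Full-scale range = 38 V. LSB = 38 V / 2^11 ≈ 18.55 mV.
(V_in − V_min)/LSB = (18.51424 − (0)) × 2048/38 = 997.8201 → nearest code k = 998.
V_code = 0 + (998/2048) × 38 = 18.51757813 V.
V_in − V_code = 18.51424 − (18.51757813) = −3.34 mV.

−3.34 mV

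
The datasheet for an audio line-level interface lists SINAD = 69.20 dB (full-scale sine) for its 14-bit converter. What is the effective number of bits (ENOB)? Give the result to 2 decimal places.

ENOB = (69.20 − 1.76)/6.02 = 11.2027 bits.

11.20 bits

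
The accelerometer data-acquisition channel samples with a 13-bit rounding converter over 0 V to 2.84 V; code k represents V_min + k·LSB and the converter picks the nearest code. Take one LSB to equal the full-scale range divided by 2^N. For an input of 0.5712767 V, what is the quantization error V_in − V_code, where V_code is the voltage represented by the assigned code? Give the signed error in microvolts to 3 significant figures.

−51.4 µV

Range is 2.84 V. LSB = 2.84 V / 2^13 ≈ 346.7 µV.
(V_in − V_min)/LSB = (0.5712767 − (0)) × 8192/2.84 = 1647.8517 → nearest code k = 1648.
Reconstructed level: 0 + 1648 × 2.84/8192 V = 0.5713281250 V.
e = 0.5712767 − (0.5713281250) = −51.4 µV.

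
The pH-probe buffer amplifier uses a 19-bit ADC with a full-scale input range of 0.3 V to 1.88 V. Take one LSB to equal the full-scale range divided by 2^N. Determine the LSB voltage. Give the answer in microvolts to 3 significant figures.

Range = 1.88 − (0.3) = 1.58 V.
2^19 = 524288 levels.
Step size = 1.58/524288 V = 3.01 µV.

3.01 µV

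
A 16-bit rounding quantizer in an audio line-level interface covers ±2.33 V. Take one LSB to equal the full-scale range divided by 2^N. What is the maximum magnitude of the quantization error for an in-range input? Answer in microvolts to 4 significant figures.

Range = 2.33 − (-2.33) = 4.66 V.
LSB = 4.66 V ÷ 2^16 = 4.66/65536 V = 71.1060 µV.
Worst-case error for round-to-nearest is half an LSB: 35.55 µV.

35.55 µV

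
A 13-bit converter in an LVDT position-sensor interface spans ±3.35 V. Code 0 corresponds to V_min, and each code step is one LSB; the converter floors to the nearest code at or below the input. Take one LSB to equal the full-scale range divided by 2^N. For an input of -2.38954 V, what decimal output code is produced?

Span: 3.35 V − (-3.35 V) = 6.7 V. LSB = 6.7 V / 2^13 ≈ 0.8179 mV.
(V_in − V_min) × 2^13/range = (-2.38954 − (-3.35)) × 8192/6.7 = 1174.342.
Floor → code = 1174.

1174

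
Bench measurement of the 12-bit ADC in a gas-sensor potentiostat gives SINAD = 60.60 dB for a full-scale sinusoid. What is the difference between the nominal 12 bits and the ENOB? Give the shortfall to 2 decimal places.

ENOB = (SINAD − 1.76)/6.02 = (60.60 − 1.76)/6.02 = 9.7741 bits.
12 − 9.7741 = 2.23 bits below nominal.

2.23 bits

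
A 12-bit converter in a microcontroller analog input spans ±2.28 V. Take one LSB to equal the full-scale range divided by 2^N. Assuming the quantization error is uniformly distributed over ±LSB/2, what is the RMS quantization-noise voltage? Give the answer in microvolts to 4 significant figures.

321.4 µV

Range = 2.28 − (-2.28) = 4.56 V.
LSB = 4.56 V ÷ 2^12 = 4.56/4096 V = 1.11328 mV.
RMS of a uniform error over width LSB is LSB/√12 = 321.4 µV.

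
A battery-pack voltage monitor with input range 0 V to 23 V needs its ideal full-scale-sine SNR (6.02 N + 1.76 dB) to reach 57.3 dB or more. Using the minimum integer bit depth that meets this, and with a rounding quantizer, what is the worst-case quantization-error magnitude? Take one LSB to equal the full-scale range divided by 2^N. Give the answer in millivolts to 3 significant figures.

11.2 mV

V_FS = 23 V.
Required N = ⌈(57.3 − 1.76)/6.02⌉ = ⌈9.226⌉ = 10.
LSB = 23 V / 2^10 = 22.461 mV.
Half an LSB is 11.2 mV.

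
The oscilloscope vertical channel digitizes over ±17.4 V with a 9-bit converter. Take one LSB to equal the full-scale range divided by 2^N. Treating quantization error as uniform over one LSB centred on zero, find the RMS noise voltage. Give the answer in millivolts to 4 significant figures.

19.62 mV

Span: 17.4 V − (-17.4 V) = 34.8 V.
LSB = 34.8 V ÷ 2^9 = 34.8/512 V = 67.9688 mV.
σ_q = LSB/√12 = 67.9688 mV/3.4641 = 19.62 mV.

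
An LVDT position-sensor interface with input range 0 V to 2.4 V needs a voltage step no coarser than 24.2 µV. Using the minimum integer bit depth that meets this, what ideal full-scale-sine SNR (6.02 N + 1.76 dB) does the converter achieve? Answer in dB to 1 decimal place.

Span = 2.4 V.
2.4 V / 24.2 µV = 99170. Since 2^16 = 65536 and 2^17 = 131072, N = 17.
SNR = 6.02 × 17 + 1.76 = 104.10 dB.

104.1 dB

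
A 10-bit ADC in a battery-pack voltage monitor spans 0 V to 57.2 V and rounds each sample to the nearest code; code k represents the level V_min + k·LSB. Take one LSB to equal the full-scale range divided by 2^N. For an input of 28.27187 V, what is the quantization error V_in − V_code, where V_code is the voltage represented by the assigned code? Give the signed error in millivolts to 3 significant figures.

+7.03 mV

Full-scale range = 57.2 V. LSB = 57.2 V / 2^10 ≈ 55.86 mV.
(28.27187 − (0)) / LSB = 28.27187 × 1024/57.2 = 506.1258. Nearest integer: k = 506.
Reconstructed level: 0 + 506 × 57.2/1024 V = 28.26484375 V.
Error = V_in − V_code = 28.27187 − (28.26484375) = +7.03 mV.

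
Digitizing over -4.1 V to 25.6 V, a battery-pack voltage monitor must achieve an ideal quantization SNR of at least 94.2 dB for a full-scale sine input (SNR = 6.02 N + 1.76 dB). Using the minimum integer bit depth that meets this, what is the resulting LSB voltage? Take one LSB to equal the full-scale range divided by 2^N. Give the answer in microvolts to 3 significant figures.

The full-scale span is 25.6 − (-4.1) = 29.7 V.
Required N = ⌈(94.2 − 1.76)/6.02⌉ = ⌈15.355⌉ = 16.
Step size = 29.7/65536 V = 453 µV.

453 µV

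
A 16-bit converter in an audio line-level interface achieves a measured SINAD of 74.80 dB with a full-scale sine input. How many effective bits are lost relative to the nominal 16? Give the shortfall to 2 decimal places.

N_eff = (74.80 − 1.76)/6.02 = 12.1329 bits.
Lost resolution: 16 − 12.1329 = 3.8671 bits.

3.87 bits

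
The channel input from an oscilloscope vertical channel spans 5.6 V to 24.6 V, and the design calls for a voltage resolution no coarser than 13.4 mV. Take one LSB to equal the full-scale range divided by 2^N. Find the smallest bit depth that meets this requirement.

11 bits

Range = 24.6 − (5.6) = 19 V.
Levels needed ≥ 19/13.4 mV = 1418. 2^11 = 2048 suffices, so N_min = 11.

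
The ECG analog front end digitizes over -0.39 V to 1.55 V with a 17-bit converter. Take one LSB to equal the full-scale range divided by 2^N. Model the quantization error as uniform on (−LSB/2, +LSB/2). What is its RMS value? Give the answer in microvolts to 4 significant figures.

4.273 µV

Span: 1.55 V − (-0.39 V) = 1.94 V.
LSB = 1.94 V ÷ 2^17 = 1.94/131072 V = 14.8010 µV.
V_rms = LSB/√12 = 14.8010 µV / √12 = 4.273 µV.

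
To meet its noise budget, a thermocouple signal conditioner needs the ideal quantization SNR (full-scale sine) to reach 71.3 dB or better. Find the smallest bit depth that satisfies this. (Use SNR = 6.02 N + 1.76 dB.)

12 bits

N ≥ (71.3 − 1.76)/6.02 = 11.551 → N_min = 12.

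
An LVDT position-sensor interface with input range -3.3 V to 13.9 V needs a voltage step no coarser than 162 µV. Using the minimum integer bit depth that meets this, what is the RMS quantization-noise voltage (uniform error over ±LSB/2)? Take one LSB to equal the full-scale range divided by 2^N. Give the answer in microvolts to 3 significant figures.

37.9 µV

Full-scale range = 13.9 V − (-3.3 V) = 17.2 V.
Levels needed ≥ 17.2/162 µV = 106200. 2^17 = 131072 suffices, so N_min = 17.
LSB = 17.2 V / 2^17 = 131.23 µV.
V_rms = LSB/√12 = 37.9 µV.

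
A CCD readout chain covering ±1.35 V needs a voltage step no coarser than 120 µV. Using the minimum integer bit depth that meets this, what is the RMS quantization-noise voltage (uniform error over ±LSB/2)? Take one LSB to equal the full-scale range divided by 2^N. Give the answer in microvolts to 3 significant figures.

The full-scale span is 1.35 − (-1.35) = 2.7 V.
Need 2^N ≥ 2.7 V / 120 µV = 22500 → N_min = 15.
LSB = 2.7 V / 2^15 = 82.397 µV.
RMS noise = LSB/√12 = 23.8 µV.

23.8 µV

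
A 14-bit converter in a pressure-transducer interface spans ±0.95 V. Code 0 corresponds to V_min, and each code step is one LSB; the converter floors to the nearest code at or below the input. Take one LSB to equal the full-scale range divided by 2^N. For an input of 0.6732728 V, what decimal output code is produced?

Range = 0.95 − (-0.95) = 1.9 V. LSB = 1.9 V / 2^14 ≈ 116.0 µV.
code = ⌊(V_in − V_min)/LSB⌋ = ⌊(V_in − V_min) × 2^14 / range⌋
     = ⌊(0.6732728 − (-0.95)) × 16384 / 1.9⌋ = ⌊1.6232728 × 16384/1.9⌋
     = ⌊13997.738⌋ = 13997.

13997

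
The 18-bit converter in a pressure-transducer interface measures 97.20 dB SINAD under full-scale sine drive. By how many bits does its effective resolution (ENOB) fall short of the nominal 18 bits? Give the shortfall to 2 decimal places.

2.15 bits

N_eff = (97.20 − 1.76)/6.02 = 15.8538 bits.
Lost resolution: 18 − 15.8538 = 2.1462 bits.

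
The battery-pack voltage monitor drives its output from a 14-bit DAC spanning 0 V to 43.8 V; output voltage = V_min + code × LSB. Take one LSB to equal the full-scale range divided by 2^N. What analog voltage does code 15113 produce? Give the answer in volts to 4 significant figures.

Range is 43.8 V. LSB = 43.8 V / 2^14.
V_out = V_min + code × LSB = 0 V + 15113 × 43.8 V / 16384
      = 0 + 40.4022 = 40.4022 V.

40.40 V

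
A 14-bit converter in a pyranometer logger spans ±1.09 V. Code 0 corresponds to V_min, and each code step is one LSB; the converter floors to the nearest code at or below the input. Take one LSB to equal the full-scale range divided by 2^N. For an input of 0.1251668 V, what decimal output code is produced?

9132

Full-scale range = 1.09 V − (-1.09 V) = 2.18 V. LSB = 2.18 V / 2^14 ≈ 133.1 µV.
(V_in − V_min) × 2^14/range = (0.1251668 − (-1.09)) × 16384/2.18 = 9132.703.
Floor → code = 9132.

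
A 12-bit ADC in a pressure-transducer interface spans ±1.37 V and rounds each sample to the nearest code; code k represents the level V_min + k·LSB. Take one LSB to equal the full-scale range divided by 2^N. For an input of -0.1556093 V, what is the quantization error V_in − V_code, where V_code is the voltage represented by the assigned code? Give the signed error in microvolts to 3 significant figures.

Span: 1.37 V − (-1.37 V) = 2.74 V. LSB = 2.74 V / 2^12 ≈ 0.6689 mV.
(-0.1556093 − (-1.37)) / LSB = 1.2143907 × 4096/2.74 = 1815.3811. Nearest integer: k = 1815.
V_code = -1.37 + (1815/4096) × 2.74 = -0.1558642578 V.
Error = V_in − V_code = -0.1556093 − (-0.1558642578) = +255 µV.

+255 µV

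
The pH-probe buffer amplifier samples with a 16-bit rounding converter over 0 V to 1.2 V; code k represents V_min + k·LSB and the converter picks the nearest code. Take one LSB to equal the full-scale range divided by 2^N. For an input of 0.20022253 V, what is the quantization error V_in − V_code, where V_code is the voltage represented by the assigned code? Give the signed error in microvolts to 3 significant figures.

−3.30 µV

Range is 1.2 V. LSB = 1.2 V / 2^16 ≈ 18.31 µV.
(V_in − V_min)/LSB = (0.20022253 − (0)) × 65536/1.2 = 10934.8198 → nearest code k = 10935.
Reconstructed level: 0 + 10935 × 1.2/65536 V = 0.20022583008 V.
Error = V_in − V_code = 0.20022253 − (0.20022583008) = −3.30 µV.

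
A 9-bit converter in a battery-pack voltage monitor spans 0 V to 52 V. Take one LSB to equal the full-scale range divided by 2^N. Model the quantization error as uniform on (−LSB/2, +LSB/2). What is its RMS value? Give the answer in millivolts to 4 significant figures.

V_FS = 52 V.
LSB = 52 V / 2^9 = 101.563 mV.
RMS of a uniform error over width LSB is LSB/√12 = 29.32 mV.

29.32 mV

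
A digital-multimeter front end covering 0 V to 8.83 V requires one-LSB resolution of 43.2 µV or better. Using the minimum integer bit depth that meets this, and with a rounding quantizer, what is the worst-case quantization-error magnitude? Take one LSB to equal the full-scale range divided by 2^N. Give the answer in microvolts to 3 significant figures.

16.8 µV

Range is 8.83 V.
Need 2^N ≥ 8.83 V / 43.2 µV = 204400 → N_min = 18.
LSB = 8.83 V ÷ 2^18 = 8.83/262144 V = 33.684 µV.
Half an LSB is 16.8 µV.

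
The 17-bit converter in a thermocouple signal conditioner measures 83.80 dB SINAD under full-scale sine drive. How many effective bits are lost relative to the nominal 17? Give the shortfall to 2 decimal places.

N_eff = (83.80 − 1.76)/6.02 = 13.6279 bits.
Lost resolution: 17 − 13.6279 = 3.3721 bits.

3.37 bits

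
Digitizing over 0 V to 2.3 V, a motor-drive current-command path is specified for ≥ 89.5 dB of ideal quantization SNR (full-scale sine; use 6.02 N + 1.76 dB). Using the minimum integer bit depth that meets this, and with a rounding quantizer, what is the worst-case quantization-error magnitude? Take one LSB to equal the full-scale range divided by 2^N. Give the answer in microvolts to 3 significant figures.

35.1 µV

Span = 2.3 V.
Required N = ⌈(89.5 − 1.76)/6.02⌉ = ⌈14.575⌉ = 15.
LSB = 2.3 V ÷ 2^15 = 2.3/32768 V = 70.190 µV.
Half an LSB is 35.1 µV.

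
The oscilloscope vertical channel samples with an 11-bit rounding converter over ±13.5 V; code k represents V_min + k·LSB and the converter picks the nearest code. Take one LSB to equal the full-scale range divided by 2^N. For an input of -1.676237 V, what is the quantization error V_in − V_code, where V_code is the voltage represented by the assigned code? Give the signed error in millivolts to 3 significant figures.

Span: 13.5 V − (-13.5 V) = 27 V. LSB = 27 V / 2^11 ≈ 13.18 mV.
(-1.676237 − (-13.5)) / LSB = 11.823763 × 2048/27 = 896.8543. Nearest integer: k = 897.
V_code = -13.5 + (897/2048) × 27 = -1.674316406 V.
e = -1.676237 − (-1.674316406) = −1.92 mV.

−1.92 mV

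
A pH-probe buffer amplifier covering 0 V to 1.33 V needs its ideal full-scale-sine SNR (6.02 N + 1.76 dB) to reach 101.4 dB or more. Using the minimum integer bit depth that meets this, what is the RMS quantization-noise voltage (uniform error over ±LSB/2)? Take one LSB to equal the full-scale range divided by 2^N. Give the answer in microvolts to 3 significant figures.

Range is 1.33 V.
6.02 N + 1.76 ≥ 101.4 gives N ≥ 16.551, so the minimum integer is 17.
LSB = 1.33 V ÷ 2^17 = 1.33/131072 V = 10.147 µV.
σ_q = LSB/√12 = 10.147 µV/3.4641 = 2.93 µV.

2.93 µV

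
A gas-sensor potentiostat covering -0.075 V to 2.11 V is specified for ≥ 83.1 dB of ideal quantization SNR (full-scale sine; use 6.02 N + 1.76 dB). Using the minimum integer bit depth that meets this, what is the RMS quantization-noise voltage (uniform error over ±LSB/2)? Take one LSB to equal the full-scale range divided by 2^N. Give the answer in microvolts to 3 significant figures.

The full-scale span is 2.11 − (-0.075) = 2.185 V.
N ≥ (83.1 − 1.76)/6.02 = 13.512 → N_min = 14.
LSB = 2.185 V / 2^14 = 133.36 µV.
σ_q = LSB/√12 = 133.36 µV/3.4641 = 38.5 µV.

38.5 µV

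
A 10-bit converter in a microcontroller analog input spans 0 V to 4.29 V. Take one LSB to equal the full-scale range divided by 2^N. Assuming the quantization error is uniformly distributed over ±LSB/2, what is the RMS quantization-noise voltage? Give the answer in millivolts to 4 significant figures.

1.209 mV

Full-scale range = 4.29 V.
Step size = 4.29/1024 V = 4.18945 mV.
V_rms = LSB/√12 = 4.18945 mV / √12 = 1.209 mV.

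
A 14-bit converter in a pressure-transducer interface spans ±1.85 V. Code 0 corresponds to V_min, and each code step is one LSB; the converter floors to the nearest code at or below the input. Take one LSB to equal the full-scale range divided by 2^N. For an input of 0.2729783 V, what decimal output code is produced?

9400

The full-scale span is 1.85 − (-1.85) = 3.7 V. LSB = 3.7 V / 2^14 ≈ 225.8 µV.
(V_in − V_min) × 2^14/range = (0.2729783 − (-1.85)) × 16384/3.7 = 9400.777.
Floor → code = 9400.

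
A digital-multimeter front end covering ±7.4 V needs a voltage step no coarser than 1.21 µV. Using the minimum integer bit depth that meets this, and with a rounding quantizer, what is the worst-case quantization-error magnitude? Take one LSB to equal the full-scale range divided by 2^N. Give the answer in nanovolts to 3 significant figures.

441 nV

The full-scale span is 7.4 − (-7.4) = 14.8 V.
14.8 V / 1.21 µV = 1.223e7. Since 2^23 = 8388608 and 2^24 = 16777216, N = 24.
LSB = 14.8 V ÷ 2^24 = 14.8/16777216 V = 0.88215 µV.
Half an LSB is 441 nV.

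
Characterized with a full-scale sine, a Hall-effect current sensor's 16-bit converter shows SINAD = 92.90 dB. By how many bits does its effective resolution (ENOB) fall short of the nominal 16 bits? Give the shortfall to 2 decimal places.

0.86 bits

N_eff = (92.90 − 1.76)/6.02 = 15.1395 bits.
Shortfall = 16 − 15.1395 = 0.8605 bits.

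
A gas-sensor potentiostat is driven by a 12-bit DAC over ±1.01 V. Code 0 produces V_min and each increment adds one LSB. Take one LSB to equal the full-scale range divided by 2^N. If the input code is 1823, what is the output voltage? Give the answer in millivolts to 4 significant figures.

The full-scale span is 1.01 − (-1.01) = 2.02 V. LSB = 2.02 V / 2^12.
Output = V_min + (1823/4096) × range = -1.01 + 0.445068 × 2.02 V
      = -1.01 + 0.899038 = -0.110962 V.

-111.0 mV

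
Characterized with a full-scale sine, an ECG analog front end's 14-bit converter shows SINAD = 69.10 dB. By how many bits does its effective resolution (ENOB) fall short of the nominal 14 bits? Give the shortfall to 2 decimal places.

Effective bits = (69.10 − 1.76)/6.02 = 11.1860.
Lost resolution: 14 − 11.1860 = 2.8140 bits.

2.81 bits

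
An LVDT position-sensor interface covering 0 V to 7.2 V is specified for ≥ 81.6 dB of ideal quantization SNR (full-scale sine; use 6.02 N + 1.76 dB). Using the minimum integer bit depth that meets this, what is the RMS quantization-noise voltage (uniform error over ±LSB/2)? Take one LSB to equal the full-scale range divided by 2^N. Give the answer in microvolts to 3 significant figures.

Range is 7.2 V.
Solving 6.02 N ≥ 81.6 − 1.76: N ≥ 13.262. Round up → N = 14.
LSB = 7.2 V / 2^14 = 439.45 µV.
σ_q = LSB/√12 = 439.45 µV/3.4641 = 127 µV.

127 µV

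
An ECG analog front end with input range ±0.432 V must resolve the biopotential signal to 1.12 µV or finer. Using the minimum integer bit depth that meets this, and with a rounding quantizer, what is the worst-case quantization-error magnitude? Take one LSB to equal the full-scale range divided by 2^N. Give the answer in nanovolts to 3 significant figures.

The full-scale span is 0.432 − (-0.432) = 0.864 V.
0.864 V / 1.12 µV = 771400. Since 2^19 = 524288 and 2^20 = 1048576, N = 20.
LSB = 0.864 V ÷ 2^20 = 0.864/1048576 V = 0.82397 µV.
Max error for round-to-nearest is LSB/2 = 412 nV.

412 nV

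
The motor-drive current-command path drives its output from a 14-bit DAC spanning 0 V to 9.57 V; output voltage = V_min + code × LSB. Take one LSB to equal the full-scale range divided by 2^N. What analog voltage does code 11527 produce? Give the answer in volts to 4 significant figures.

6.733 V

V_FS = 9.57 V. LSB = 9.57 V / 2^14.
V_out = 0 + 11527 × (9.57/16384) V
      = 0 V + 6.73299 V = 6.73299 V.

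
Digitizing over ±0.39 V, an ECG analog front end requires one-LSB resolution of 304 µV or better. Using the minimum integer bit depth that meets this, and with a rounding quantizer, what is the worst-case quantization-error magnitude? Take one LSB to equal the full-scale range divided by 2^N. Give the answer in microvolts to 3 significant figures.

Span: 0.39 V − (-0.39 V) = 0.78 V.
0.78 V / 304 µV = 2566. Since 2^11 = 2048 and 2^12 = 4096, N = 12.
One LSB is 0.78 V / 4096 = 190.43 µV.
Half an LSB is 95.2 µV.

95.2 µV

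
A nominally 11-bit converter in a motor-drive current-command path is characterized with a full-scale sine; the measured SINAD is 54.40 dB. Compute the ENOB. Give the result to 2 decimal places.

ENOB = (54.40 − 1.76)/6.02 = 8.7442 bits.

8.74 bits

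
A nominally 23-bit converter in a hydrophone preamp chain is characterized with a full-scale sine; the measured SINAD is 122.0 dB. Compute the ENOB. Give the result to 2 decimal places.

19.97 bits

(122.0 − 1.76) / 6.02 = 120.24/6.02 = 19.9734 effective bits.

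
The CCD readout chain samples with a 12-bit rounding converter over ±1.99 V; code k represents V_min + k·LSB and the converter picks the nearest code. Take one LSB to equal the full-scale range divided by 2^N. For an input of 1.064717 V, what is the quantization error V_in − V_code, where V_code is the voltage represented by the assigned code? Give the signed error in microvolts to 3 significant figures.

Span: 1.99 V − (-1.99 V) = 3.98 V. LSB = 3.98 V / 2^12 ≈ 0.9717 mV.
(1.064717 − (-1.99)) / LSB = 3.054717 × 4096/3.98 = 3143.7490. Nearest integer: k = 3144.
Reconstructed level: -1.99 + 3144 × 3.98/4096 V = 1.064960938 V.
Error = V_in − V_code = 1.064717 − (1.064960938) = −244 µV.

−244 µV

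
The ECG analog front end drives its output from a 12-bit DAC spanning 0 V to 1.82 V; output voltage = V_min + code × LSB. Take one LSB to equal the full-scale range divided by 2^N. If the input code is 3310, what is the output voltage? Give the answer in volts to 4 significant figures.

V_FS = 1.82 V. LSB = 1.82 V / 2^12.
Output = V_min + (3310/4096) × range = 0 + 0.808105 × 1.82 V
      = 0 + 1.47075 = 1.47075 V.

1.471 V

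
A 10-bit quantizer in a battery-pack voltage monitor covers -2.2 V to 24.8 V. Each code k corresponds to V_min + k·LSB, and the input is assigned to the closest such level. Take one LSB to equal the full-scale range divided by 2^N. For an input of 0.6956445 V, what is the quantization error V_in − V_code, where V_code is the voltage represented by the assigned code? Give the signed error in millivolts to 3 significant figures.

Full-scale range = 24.8 V − (-2.2 V) = 27 V. LSB = 27 V / 2^10 ≈ 26.37 mV.
Position in LSBs: (0.6956445 − (-2.2)) × 1024/27 = 109.8200; rounding gives k = 110.
V_code = V_min + k × range/2^10 = -2.2 + 110 × 27/1024 = 0.7003906250 V.
Error = V_in − V_code = 0.6956445 − (0.7003906250) = −4.75 mV.

−4.75 mV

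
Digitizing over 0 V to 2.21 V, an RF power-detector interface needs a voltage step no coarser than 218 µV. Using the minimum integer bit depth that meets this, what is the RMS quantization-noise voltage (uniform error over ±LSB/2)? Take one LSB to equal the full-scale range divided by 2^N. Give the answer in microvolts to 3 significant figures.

Span = 2.21 V.
2.21 V / 218 µV = 10140. Since 2^13 = 8192 and 2^14 = 16384, N = 14.
LSB = 2.21 V / 2^14 = 134.89 µV.
RMS noise = LSB/√12 = 38.9 µV.

38.9 µV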